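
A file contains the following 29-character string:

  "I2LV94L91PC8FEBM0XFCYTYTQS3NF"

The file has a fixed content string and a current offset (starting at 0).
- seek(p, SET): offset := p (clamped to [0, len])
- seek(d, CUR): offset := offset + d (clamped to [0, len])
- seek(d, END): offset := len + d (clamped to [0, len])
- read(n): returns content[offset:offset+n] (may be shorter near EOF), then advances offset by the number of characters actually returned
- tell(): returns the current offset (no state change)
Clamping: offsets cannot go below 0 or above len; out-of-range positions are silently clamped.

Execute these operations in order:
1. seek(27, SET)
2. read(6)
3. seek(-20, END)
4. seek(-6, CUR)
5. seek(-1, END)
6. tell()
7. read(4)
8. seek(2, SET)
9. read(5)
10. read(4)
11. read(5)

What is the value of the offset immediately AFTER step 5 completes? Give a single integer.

After 1 (seek(27, SET)): offset=27
After 2 (read(6)): returned 'NF', offset=29
After 3 (seek(-20, END)): offset=9
After 4 (seek(-6, CUR)): offset=3
After 5 (seek(-1, END)): offset=28

Answer: 28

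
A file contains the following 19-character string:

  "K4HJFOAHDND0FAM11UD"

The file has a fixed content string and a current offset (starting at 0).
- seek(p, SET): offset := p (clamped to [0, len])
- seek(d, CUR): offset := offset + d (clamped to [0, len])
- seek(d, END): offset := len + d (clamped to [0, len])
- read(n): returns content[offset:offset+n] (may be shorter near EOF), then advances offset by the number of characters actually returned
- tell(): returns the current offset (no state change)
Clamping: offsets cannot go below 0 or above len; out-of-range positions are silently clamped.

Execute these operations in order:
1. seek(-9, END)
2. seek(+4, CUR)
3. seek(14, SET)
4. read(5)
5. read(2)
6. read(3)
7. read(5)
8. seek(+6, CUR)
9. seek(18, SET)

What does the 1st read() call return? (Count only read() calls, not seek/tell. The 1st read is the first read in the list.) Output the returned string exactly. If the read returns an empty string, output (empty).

Answer: M11UD

Derivation:
After 1 (seek(-9, END)): offset=10
After 2 (seek(+4, CUR)): offset=14
After 3 (seek(14, SET)): offset=14
After 4 (read(5)): returned 'M11UD', offset=19
After 5 (read(2)): returned '', offset=19
After 6 (read(3)): returned '', offset=19
After 7 (read(5)): returned '', offset=19
After 8 (seek(+6, CUR)): offset=19
After 9 (seek(18, SET)): offset=18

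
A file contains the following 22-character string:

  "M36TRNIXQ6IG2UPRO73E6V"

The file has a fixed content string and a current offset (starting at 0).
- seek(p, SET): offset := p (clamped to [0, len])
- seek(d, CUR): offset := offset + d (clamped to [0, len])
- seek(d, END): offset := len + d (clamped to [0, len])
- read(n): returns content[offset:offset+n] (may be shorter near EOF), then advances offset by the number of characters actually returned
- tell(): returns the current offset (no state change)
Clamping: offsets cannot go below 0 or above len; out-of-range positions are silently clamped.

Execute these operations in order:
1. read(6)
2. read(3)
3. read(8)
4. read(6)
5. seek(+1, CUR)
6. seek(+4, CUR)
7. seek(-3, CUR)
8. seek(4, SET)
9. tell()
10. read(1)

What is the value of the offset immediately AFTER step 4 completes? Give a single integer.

Answer: 22

Derivation:
After 1 (read(6)): returned 'M36TRN', offset=6
After 2 (read(3)): returned 'IXQ', offset=9
After 3 (read(8)): returned '6IG2UPRO', offset=17
After 4 (read(6)): returned '73E6V', offset=22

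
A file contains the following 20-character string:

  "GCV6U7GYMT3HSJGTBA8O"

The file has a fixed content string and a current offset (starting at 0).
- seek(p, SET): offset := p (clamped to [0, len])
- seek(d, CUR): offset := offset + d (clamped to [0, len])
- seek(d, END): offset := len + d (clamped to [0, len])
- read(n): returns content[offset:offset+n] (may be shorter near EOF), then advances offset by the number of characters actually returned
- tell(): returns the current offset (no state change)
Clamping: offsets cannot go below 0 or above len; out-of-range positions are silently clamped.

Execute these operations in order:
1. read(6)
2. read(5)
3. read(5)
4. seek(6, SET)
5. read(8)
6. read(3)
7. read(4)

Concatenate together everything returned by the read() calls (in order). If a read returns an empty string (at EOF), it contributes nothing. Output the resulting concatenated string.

After 1 (read(6)): returned 'GCV6U7', offset=6
After 2 (read(5)): returned 'GYMT3', offset=11
After 3 (read(5)): returned 'HSJGT', offset=16
After 4 (seek(6, SET)): offset=6
After 5 (read(8)): returned 'GYMT3HSJ', offset=14
After 6 (read(3)): returned 'GTB', offset=17
After 7 (read(4)): returned 'A8O', offset=20

Answer: GCV6U7GYMT3HSJGTGYMT3HSJGTBA8O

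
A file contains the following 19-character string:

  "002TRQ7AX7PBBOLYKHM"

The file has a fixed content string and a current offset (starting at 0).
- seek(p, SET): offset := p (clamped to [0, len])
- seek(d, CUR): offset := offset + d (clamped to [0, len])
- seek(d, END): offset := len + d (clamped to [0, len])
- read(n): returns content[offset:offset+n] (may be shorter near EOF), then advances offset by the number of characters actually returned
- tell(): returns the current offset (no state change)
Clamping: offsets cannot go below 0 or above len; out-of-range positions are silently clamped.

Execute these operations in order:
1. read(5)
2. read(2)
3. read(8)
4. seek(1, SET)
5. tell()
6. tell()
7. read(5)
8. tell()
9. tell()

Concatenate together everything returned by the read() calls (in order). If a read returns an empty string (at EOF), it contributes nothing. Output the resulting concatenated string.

After 1 (read(5)): returned '002TR', offset=5
After 2 (read(2)): returned 'Q7', offset=7
After 3 (read(8)): returned 'AX7PBBOL', offset=15
After 4 (seek(1, SET)): offset=1
After 5 (tell()): offset=1
After 6 (tell()): offset=1
After 7 (read(5)): returned '02TRQ', offset=6
After 8 (tell()): offset=6
After 9 (tell()): offset=6

Answer: 002TRQ7AX7PBBOL02TRQ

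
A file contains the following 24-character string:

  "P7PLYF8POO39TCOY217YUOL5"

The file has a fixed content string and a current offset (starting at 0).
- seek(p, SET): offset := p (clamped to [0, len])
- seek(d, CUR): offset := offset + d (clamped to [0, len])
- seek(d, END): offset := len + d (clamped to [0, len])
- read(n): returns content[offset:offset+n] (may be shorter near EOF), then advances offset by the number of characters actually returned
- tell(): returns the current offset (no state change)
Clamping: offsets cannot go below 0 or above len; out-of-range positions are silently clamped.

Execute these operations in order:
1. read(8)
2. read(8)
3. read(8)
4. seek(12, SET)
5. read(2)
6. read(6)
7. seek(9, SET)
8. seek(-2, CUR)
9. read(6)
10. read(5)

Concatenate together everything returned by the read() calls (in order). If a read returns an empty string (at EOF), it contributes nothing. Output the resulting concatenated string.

Answer: P7PLYF8POO39TCOY217YUOL5TCOY217YPOO39TCOY21

Derivation:
After 1 (read(8)): returned 'P7PLYF8P', offset=8
After 2 (read(8)): returned 'OO39TCOY', offset=16
After 3 (read(8)): returned '217YUOL5', offset=24
After 4 (seek(12, SET)): offset=12
After 5 (read(2)): returned 'TC', offset=14
After 6 (read(6)): returned 'OY217Y', offset=20
After 7 (seek(9, SET)): offset=9
After 8 (seek(-2, CUR)): offset=7
After 9 (read(6)): returned 'POO39T', offset=13
After 10 (read(5)): returned 'COY21', offset=18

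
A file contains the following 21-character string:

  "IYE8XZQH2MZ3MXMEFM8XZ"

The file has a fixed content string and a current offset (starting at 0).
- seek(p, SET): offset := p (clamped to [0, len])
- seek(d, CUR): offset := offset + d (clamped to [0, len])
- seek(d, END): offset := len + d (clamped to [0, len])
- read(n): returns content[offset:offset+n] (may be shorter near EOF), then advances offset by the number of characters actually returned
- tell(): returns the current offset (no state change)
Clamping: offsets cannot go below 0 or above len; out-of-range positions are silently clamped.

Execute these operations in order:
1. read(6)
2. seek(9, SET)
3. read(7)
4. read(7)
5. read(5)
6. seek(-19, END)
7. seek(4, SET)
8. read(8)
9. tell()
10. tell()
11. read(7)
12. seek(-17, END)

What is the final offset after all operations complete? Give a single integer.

Answer: 4

Derivation:
After 1 (read(6)): returned 'IYE8XZ', offset=6
After 2 (seek(9, SET)): offset=9
After 3 (read(7)): returned 'MZ3MXME', offset=16
After 4 (read(7)): returned 'FM8XZ', offset=21
After 5 (read(5)): returned '', offset=21
After 6 (seek(-19, END)): offset=2
After 7 (seek(4, SET)): offset=4
After 8 (read(8)): returned 'XZQH2MZ3', offset=12
After 9 (tell()): offset=12
After 10 (tell()): offset=12
After 11 (read(7)): returned 'MXMEFM8', offset=19
After 12 (seek(-17, END)): offset=4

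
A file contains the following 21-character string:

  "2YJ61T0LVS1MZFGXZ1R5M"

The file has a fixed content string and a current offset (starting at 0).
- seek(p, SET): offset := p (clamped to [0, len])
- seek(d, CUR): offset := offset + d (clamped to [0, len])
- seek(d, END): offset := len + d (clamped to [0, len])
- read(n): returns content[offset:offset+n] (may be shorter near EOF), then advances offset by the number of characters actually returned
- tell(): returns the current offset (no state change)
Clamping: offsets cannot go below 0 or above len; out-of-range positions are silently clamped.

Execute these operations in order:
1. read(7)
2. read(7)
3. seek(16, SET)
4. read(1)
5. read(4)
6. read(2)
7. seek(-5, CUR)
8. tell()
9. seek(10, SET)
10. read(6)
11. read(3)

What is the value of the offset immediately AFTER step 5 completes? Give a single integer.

Answer: 21

Derivation:
After 1 (read(7)): returned '2YJ61T0', offset=7
After 2 (read(7)): returned 'LVS1MZF', offset=14
After 3 (seek(16, SET)): offset=16
After 4 (read(1)): returned 'Z', offset=17
After 5 (read(4)): returned '1R5M', offset=21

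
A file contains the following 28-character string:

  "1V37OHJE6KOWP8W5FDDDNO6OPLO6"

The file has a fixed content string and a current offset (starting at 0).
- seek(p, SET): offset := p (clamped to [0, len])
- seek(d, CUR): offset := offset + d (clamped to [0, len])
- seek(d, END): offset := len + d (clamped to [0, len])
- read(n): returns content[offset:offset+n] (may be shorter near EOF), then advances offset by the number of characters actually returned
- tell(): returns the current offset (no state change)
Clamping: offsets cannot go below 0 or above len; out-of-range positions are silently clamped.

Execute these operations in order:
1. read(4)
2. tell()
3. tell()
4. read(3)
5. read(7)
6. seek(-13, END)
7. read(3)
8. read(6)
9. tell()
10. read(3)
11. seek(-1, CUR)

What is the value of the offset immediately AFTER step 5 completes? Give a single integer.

After 1 (read(4)): returned '1V37', offset=4
After 2 (tell()): offset=4
After 3 (tell()): offset=4
After 4 (read(3)): returned 'OHJ', offset=7
After 5 (read(7)): returned 'E6KOWP8', offset=14

Answer: 14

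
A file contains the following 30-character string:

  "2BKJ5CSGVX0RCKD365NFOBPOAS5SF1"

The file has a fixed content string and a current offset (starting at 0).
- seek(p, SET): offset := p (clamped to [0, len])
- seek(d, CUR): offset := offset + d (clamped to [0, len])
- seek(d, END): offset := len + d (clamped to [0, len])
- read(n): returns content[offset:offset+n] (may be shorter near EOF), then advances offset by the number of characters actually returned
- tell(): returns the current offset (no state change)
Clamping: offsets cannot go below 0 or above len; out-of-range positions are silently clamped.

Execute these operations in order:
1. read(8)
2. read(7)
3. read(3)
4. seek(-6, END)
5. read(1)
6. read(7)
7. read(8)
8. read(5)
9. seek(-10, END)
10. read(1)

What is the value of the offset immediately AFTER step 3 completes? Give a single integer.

After 1 (read(8)): returned '2BKJ5CSG', offset=8
After 2 (read(7)): returned 'VX0RCKD', offset=15
After 3 (read(3)): returned '365', offset=18

Answer: 18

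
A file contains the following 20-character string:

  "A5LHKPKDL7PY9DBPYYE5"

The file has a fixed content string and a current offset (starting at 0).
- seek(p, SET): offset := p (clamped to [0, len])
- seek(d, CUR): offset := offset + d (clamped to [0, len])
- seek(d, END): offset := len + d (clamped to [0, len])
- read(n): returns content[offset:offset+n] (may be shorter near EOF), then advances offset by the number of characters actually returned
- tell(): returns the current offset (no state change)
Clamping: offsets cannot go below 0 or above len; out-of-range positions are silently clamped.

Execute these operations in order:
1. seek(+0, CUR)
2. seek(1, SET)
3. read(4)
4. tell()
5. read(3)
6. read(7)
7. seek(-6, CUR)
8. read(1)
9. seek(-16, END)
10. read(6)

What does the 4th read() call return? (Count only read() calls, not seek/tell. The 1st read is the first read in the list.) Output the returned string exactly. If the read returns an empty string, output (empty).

After 1 (seek(+0, CUR)): offset=0
After 2 (seek(1, SET)): offset=1
After 3 (read(4)): returned '5LHK', offset=5
After 4 (tell()): offset=5
After 5 (read(3)): returned 'PKD', offset=8
After 6 (read(7)): returned 'L7PY9DB', offset=15
After 7 (seek(-6, CUR)): offset=9
After 8 (read(1)): returned '7', offset=10
After 9 (seek(-16, END)): offset=4
After 10 (read(6)): returned 'KPKDL7', offset=10

Answer: 7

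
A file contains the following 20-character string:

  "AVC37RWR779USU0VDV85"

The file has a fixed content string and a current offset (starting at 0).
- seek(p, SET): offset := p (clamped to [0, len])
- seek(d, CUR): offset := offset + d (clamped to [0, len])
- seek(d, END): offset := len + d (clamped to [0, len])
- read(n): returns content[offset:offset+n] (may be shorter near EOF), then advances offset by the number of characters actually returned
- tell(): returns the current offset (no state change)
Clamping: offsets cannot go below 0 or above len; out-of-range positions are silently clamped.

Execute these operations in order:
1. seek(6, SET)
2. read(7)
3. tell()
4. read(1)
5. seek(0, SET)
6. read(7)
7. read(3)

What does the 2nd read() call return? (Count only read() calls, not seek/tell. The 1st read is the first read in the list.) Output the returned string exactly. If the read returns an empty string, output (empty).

After 1 (seek(6, SET)): offset=6
After 2 (read(7)): returned 'WR779US', offset=13
After 3 (tell()): offset=13
After 4 (read(1)): returned 'U', offset=14
After 5 (seek(0, SET)): offset=0
After 6 (read(7)): returned 'AVC37RW', offset=7
After 7 (read(3)): returned 'R77', offset=10

Answer: U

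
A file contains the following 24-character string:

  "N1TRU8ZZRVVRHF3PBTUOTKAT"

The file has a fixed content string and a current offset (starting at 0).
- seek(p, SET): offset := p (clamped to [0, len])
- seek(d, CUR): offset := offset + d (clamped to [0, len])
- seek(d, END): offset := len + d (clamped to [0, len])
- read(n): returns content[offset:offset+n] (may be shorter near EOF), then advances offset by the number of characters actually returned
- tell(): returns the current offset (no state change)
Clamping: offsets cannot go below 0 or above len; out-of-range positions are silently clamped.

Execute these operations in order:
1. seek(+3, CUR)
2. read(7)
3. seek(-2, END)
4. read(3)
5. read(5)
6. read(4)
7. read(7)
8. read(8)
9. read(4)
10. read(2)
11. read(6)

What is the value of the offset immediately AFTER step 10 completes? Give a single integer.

After 1 (seek(+3, CUR)): offset=3
After 2 (read(7)): returned 'RU8ZZRV', offset=10
After 3 (seek(-2, END)): offset=22
After 4 (read(3)): returned 'AT', offset=24
After 5 (read(5)): returned '', offset=24
After 6 (read(4)): returned '', offset=24
After 7 (read(7)): returned '', offset=24
After 8 (read(8)): returned '', offset=24
After 9 (read(4)): returned '', offset=24
After 10 (read(2)): returned '', offset=24

Answer: 24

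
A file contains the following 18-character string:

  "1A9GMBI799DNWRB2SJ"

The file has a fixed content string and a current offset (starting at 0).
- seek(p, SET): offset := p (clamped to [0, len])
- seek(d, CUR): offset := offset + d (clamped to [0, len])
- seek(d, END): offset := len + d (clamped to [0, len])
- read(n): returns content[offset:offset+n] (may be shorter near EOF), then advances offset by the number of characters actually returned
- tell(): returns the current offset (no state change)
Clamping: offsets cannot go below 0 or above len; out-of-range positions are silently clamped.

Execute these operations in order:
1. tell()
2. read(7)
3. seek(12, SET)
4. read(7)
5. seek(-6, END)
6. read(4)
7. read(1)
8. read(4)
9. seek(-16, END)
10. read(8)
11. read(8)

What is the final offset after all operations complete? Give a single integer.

After 1 (tell()): offset=0
After 2 (read(7)): returned '1A9GMBI', offset=7
After 3 (seek(12, SET)): offset=12
After 4 (read(7)): returned 'WRB2SJ', offset=18
After 5 (seek(-6, END)): offset=12
After 6 (read(4)): returned 'WRB2', offset=16
After 7 (read(1)): returned 'S', offset=17
After 8 (read(4)): returned 'J', offset=18
After 9 (seek(-16, END)): offset=2
After 10 (read(8)): returned '9GMBI799', offset=10
After 11 (read(8)): returned 'DNWRB2SJ', offset=18

Answer: 18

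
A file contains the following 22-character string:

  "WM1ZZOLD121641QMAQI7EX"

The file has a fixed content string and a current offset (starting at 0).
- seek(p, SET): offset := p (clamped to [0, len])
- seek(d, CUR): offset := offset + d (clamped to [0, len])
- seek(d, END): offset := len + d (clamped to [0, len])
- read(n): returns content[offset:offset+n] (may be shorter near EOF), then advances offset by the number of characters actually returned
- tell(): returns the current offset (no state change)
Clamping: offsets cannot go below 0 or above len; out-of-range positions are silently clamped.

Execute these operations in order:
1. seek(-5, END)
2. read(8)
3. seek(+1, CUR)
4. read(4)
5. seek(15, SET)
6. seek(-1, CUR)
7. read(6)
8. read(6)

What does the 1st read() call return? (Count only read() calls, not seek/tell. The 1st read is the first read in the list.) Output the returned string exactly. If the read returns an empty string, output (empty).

Answer: QI7EX

Derivation:
After 1 (seek(-5, END)): offset=17
After 2 (read(8)): returned 'QI7EX', offset=22
After 3 (seek(+1, CUR)): offset=22
After 4 (read(4)): returned '', offset=22
After 5 (seek(15, SET)): offset=15
After 6 (seek(-1, CUR)): offset=14
After 7 (read(6)): returned 'QMAQI7', offset=20
After 8 (read(6)): returned 'EX', offset=22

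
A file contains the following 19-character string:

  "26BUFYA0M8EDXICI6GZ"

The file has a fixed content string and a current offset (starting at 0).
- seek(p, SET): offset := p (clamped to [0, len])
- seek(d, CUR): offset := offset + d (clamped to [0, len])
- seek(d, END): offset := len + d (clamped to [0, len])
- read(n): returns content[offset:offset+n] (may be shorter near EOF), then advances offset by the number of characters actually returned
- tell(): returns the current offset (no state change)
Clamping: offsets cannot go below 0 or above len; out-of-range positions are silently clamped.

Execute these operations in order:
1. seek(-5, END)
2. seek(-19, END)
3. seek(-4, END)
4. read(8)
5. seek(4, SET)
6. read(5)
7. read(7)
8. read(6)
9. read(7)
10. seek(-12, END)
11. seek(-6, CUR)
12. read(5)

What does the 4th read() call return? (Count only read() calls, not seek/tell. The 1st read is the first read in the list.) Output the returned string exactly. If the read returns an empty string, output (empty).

After 1 (seek(-5, END)): offset=14
After 2 (seek(-19, END)): offset=0
After 3 (seek(-4, END)): offset=15
After 4 (read(8)): returned 'I6GZ', offset=19
After 5 (seek(4, SET)): offset=4
After 6 (read(5)): returned 'FYA0M', offset=9
After 7 (read(7)): returned '8EDXICI', offset=16
After 8 (read(6)): returned '6GZ', offset=19
After 9 (read(7)): returned '', offset=19
After 10 (seek(-12, END)): offset=7
After 11 (seek(-6, CUR)): offset=1
After 12 (read(5)): returned '6BUFY', offset=6

Answer: 6GZ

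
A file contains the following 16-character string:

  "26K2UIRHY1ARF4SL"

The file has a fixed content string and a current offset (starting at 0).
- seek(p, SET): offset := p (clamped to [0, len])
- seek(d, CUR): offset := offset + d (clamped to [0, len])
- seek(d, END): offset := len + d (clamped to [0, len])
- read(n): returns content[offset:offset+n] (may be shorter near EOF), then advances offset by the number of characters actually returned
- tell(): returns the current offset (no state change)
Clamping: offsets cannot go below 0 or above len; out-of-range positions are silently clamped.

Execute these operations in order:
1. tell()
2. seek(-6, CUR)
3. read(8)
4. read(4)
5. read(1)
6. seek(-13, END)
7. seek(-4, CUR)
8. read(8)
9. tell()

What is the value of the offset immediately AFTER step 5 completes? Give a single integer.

Answer: 13

Derivation:
After 1 (tell()): offset=0
After 2 (seek(-6, CUR)): offset=0
After 3 (read(8)): returned '26K2UIRH', offset=8
After 4 (read(4)): returned 'Y1AR', offset=12
After 5 (read(1)): returned 'F', offset=13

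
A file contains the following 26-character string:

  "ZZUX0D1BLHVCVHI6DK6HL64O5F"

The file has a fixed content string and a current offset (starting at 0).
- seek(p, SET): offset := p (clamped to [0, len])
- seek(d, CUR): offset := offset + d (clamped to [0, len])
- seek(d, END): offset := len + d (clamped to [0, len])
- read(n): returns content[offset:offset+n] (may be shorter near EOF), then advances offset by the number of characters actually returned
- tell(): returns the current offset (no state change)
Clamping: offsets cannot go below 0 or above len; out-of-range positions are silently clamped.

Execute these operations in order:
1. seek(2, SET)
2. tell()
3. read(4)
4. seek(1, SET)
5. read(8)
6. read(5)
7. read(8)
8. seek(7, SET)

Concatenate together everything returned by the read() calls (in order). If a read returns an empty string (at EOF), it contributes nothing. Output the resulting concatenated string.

Answer: UX0DZUX0D1BLHVCVHI6DK6HL6

Derivation:
After 1 (seek(2, SET)): offset=2
After 2 (tell()): offset=2
After 3 (read(4)): returned 'UX0D', offset=6
After 4 (seek(1, SET)): offset=1
After 5 (read(8)): returned 'ZUX0D1BL', offset=9
After 6 (read(5)): returned 'HVCVH', offset=14
After 7 (read(8)): returned 'I6DK6HL6', offset=22
After 8 (seek(7, SET)): offset=7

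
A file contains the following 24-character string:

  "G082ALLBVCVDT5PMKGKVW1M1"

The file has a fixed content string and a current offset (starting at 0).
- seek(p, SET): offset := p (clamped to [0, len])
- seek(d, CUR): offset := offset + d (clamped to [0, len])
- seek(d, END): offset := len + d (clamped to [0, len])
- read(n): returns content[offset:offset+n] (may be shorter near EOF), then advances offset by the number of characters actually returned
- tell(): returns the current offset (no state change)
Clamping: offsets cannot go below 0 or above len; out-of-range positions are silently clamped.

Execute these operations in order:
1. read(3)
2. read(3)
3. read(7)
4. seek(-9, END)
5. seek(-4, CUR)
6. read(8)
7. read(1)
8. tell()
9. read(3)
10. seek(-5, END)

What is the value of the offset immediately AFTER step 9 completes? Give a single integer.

Answer: 23

Derivation:
After 1 (read(3)): returned 'G08', offset=3
After 2 (read(3)): returned '2AL', offset=6
After 3 (read(7)): returned 'LBVCVDT', offset=13
After 4 (seek(-9, END)): offset=15
After 5 (seek(-4, CUR)): offset=11
After 6 (read(8)): returned 'DT5PMKGK', offset=19
After 7 (read(1)): returned 'V', offset=20
After 8 (tell()): offset=20
After 9 (read(3)): returned 'W1M', offset=23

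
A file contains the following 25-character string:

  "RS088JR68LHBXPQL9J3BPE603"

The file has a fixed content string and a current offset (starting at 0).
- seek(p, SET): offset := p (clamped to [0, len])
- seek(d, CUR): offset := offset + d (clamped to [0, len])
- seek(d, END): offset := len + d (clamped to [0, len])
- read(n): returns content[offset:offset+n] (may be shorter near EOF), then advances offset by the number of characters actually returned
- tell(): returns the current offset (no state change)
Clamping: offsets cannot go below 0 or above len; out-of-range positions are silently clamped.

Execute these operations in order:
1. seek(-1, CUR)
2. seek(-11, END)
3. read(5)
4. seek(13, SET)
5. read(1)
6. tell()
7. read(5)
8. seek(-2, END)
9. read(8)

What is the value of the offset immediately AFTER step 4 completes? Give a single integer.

After 1 (seek(-1, CUR)): offset=0
After 2 (seek(-11, END)): offset=14
After 3 (read(5)): returned 'QL9J3', offset=19
After 4 (seek(13, SET)): offset=13

Answer: 13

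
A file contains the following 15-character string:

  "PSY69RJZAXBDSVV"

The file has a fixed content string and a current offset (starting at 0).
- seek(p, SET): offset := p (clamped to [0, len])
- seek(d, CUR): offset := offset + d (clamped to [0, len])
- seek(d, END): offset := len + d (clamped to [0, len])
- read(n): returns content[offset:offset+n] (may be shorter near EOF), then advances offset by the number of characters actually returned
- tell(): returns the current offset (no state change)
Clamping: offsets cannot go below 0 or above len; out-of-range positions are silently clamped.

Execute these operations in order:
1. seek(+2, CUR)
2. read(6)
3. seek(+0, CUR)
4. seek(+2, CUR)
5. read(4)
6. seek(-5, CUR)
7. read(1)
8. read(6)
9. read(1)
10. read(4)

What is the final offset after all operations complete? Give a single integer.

After 1 (seek(+2, CUR)): offset=2
After 2 (read(6)): returned 'Y69RJZ', offset=8
After 3 (seek(+0, CUR)): offset=8
After 4 (seek(+2, CUR)): offset=10
After 5 (read(4)): returned 'BDSV', offset=14
After 6 (seek(-5, CUR)): offset=9
After 7 (read(1)): returned 'X', offset=10
After 8 (read(6)): returned 'BDSVV', offset=15
After 9 (read(1)): returned '', offset=15
After 10 (read(4)): returned '', offset=15

Answer: 15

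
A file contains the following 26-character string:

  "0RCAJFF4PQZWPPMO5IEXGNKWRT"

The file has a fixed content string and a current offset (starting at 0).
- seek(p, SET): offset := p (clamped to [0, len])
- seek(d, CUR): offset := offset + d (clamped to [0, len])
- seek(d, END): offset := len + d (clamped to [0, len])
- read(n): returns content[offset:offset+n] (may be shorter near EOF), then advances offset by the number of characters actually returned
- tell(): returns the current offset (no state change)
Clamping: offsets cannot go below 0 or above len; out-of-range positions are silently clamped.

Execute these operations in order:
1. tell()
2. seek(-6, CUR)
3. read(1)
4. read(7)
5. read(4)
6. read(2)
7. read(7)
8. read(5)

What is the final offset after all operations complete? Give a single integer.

After 1 (tell()): offset=0
After 2 (seek(-6, CUR)): offset=0
After 3 (read(1)): returned '0', offset=1
After 4 (read(7)): returned 'RCAJFF4', offset=8
After 5 (read(4)): returned 'PQZW', offset=12
After 6 (read(2)): returned 'PP', offset=14
After 7 (read(7)): returned 'MO5IEXG', offset=21
After 8 (read(5)): returned 'NKWRT', offset=26

Answer: 26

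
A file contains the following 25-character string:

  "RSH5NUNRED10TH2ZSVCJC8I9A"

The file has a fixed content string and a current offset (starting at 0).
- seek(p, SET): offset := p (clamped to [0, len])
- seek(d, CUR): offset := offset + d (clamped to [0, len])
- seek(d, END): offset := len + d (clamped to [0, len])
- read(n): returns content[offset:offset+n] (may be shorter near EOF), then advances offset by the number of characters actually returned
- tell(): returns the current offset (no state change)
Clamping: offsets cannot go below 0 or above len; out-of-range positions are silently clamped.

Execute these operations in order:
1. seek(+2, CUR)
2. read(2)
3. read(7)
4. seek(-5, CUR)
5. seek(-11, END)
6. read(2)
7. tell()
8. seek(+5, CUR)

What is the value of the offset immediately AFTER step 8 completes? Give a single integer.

After 1 (seek(+2, CUR)): offset=2
After 2 (read(2)): returned 'H5', offset=4
After 3 (read(7)): returned 'NUNRED1', offset=11
After 4 (seek(-5, CUR)): offset=6
After 5 (seek(-11, END)): offset=14
After 6 (read(2)): returned '2Z', offset=16
After 7 (tell()): offset=16
After 8 (seek(+5, CUR)): offset=21

Answer: 21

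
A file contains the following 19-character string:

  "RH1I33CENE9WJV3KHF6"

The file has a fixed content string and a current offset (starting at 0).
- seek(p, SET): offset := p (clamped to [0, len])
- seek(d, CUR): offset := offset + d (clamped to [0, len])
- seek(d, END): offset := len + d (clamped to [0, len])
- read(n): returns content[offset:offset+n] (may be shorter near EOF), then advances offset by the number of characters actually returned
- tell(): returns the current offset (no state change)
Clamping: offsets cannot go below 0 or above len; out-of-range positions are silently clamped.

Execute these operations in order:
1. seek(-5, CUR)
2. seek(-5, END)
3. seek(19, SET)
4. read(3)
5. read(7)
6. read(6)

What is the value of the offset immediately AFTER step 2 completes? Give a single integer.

Answer: 14

Derivation:
After 1 (seek(-5, CUR)): offset=0
After 2 (seek(-5, END)): offset=14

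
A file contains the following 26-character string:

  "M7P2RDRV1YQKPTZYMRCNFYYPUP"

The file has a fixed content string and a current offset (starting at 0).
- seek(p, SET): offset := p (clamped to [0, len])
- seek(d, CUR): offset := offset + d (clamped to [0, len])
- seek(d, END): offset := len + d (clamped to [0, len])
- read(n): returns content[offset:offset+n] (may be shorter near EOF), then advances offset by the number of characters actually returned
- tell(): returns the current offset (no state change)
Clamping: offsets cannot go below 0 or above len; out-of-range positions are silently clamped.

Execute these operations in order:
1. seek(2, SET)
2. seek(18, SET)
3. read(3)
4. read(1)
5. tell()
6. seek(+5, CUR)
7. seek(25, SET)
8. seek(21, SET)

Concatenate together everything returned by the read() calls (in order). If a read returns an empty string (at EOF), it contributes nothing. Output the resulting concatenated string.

Answer: CNFY

Derivation:
After 1 (seek(2, SET)): offset=2
After 2 (seek(18, SET)): offset=18
After 3 (read(3)): returned 'CNF', offset=21
After 4 (read(1)): returned 'Y', offset=22
After 5 (tell()): offset=22
After 6 (seek(+5, CUR)): offset=26
After 7 (seek(25, SET)): offset=25
After 8 (seek(21, SET)): offset=21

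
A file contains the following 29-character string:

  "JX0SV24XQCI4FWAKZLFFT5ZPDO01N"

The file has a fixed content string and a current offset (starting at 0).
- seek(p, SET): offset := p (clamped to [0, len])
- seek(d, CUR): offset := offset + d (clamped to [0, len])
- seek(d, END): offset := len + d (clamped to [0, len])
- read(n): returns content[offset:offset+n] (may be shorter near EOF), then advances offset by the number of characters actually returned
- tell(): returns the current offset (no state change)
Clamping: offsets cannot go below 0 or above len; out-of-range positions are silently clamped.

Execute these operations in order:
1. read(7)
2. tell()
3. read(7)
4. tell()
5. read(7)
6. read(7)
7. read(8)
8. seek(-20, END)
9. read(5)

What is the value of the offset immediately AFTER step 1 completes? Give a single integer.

After 1 (read(7)): returned 'JX0SV24', offset=7

Answer: 7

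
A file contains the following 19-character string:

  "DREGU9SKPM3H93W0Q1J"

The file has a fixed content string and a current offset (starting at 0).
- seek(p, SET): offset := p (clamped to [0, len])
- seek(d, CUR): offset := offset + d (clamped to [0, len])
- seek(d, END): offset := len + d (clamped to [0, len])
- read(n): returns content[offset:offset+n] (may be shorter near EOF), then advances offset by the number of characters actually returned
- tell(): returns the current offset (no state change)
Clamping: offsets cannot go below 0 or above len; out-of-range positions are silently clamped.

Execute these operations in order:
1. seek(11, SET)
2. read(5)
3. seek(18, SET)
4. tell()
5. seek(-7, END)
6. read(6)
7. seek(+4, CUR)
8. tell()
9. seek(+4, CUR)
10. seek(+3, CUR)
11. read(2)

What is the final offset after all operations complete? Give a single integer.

Answer: 19

Derivation:
After 1 (seek(11, SET)): offset=11
After 2 (read(5)): returned 'H93W0', offset=16
After 3 (seek(18, SET)): offset=18
After 4 (tell()): offset=18
After 5 (seek(-7, END)): offset=12
After 6 (read(6)): returned '93W0Q1', offset=18
After 7 (seek(+4, CUR)): offset=19
After 8 (tell()): offset=19
After 9 (seek(+4, CUR)): offset=19
After 10 (seek(+3, CUR)): offset=19
After 11 (read(2)): returned '', offset=19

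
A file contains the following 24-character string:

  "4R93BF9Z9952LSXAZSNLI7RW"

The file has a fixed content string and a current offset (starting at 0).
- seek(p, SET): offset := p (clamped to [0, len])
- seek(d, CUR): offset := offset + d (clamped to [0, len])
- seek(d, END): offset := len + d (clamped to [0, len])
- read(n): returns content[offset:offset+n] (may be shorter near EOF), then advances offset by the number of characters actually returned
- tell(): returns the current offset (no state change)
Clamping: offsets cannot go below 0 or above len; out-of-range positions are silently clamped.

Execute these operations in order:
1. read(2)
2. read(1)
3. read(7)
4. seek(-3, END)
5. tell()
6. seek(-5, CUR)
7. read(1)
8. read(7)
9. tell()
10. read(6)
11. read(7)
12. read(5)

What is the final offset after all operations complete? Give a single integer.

Answer: 24

Derivation:
After 1 (read(2)): returned '4R', offset=2
After 2 (read(1)): returned '9', offset=3
After 3 (read(7)): returned '3BF9Z99', offset=10
After 4 (seek(-3, END)): offset=21
After 5 (tell()): offset=21
After 6 (seek(-5, CUR)): offset=16
After 7 (read(1)): returned 'Z', offset=17
After 8 (read(7)): returned 'SNLI7RW', offset=24
After 9 (tell()): offset=24
After 10 (read(6)): returned '', offset=24
After 11 (read(7)): returned '', offset=24
After 12 (read(5)): returned '', offset=24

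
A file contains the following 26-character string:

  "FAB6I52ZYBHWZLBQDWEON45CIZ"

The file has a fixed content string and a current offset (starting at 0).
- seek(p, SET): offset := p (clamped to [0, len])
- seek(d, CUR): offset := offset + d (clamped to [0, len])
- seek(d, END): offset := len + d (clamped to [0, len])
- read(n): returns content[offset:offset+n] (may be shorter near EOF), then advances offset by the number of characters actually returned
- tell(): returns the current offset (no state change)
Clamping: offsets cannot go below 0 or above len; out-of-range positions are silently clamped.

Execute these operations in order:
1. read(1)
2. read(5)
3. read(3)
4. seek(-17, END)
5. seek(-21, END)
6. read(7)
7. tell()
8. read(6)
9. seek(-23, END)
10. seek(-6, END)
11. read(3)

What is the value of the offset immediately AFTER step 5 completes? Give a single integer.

Answer: 5

Derivation:
After 1 (read(1)): returned 'F', offset=1
After 2 (read(5)): returned 'AB6I5', offset=6
After 3 (read(3)): returned '2ZY', offset=9
After 4 (seek(-17, END)): offset=9
After 5 (seek(-21, END)): offset=5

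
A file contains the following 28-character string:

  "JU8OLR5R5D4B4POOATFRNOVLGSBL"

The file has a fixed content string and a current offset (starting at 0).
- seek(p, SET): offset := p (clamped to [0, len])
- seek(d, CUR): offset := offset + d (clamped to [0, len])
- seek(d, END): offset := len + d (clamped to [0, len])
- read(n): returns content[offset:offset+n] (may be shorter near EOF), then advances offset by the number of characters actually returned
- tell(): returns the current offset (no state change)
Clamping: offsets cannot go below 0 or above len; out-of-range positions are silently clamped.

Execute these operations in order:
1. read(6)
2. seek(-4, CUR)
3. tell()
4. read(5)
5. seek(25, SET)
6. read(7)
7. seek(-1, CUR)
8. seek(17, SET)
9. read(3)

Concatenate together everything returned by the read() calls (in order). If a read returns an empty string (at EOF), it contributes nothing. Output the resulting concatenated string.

After 1 (read(6)): returned 'JU8OLR', offset=6
After 2 (seek(-4, CUR)): offset=2
After 3 (tell()): offset=2
After 4 (read(5)): returned '8OLR5', offset=7
After 5 (seek(25, SET)): offset=25
After 6 (read(7)): returned 'SBL', offset=28
After 7 (seek(-1, CUR)): offset=27
After 8 (seek(17, SET)): offset=17
After 9 (read(3)): returned 'TFR', offset=20

Answer: JU8OLR8OLR5SBLTFR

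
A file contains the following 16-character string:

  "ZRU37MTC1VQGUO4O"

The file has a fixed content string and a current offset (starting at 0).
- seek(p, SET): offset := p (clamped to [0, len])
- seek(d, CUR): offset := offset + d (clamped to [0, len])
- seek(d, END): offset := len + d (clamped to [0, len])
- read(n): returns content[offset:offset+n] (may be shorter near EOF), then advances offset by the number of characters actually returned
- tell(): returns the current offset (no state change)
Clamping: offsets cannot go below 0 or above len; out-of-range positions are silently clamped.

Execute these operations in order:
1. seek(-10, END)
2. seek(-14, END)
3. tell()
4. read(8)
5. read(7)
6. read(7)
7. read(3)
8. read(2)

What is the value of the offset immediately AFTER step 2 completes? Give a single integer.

After 1 (seek(-10, END)): offset=6
After 2 (seek(-14, END)): offset=2

Answer: 2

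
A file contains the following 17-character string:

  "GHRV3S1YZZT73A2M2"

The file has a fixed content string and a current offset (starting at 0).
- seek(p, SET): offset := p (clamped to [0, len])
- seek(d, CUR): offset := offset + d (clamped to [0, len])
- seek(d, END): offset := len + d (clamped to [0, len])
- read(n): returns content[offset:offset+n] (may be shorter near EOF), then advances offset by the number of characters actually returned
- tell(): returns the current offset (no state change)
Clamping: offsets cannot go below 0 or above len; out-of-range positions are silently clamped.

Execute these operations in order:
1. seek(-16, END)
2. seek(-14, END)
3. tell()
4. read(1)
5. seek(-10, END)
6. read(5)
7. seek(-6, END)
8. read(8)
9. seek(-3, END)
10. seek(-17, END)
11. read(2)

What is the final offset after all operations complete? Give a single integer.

After 1 (seek(-16, END)): offset=1
After 2 (seek(-14, END)): offset=3
After 3 (tell()): offset=3
After 4 (read(1)): returned 'V', offset=4
After 5 (seek(-10, END)): offset=7
After 6 (read(5)): returned 'YZZT7', offset=12
After 7 (seek(-6, END)): offset=11
After 8 (read(8)): returned '73A2M2', offset=17
After 9 (seek(-3, END)): offset=14
After 10 (seek(-17, END)): offset=0
After 11 (read(2)): returned 'GH', offset=2

Answer: 2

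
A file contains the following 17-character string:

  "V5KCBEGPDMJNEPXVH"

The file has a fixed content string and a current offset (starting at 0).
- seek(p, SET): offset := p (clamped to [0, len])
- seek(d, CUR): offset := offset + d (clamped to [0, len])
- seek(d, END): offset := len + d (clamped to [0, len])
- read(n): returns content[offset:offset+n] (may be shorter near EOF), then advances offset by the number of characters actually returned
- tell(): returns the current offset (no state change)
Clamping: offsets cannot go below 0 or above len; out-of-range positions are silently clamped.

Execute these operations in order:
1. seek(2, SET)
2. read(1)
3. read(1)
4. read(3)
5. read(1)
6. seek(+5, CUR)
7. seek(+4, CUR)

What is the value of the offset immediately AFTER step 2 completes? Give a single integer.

Answer: 3

Derivation:
After 1 (seek(2, SET)): offset=2
After 2 (read(1)): returned 'K', offset=3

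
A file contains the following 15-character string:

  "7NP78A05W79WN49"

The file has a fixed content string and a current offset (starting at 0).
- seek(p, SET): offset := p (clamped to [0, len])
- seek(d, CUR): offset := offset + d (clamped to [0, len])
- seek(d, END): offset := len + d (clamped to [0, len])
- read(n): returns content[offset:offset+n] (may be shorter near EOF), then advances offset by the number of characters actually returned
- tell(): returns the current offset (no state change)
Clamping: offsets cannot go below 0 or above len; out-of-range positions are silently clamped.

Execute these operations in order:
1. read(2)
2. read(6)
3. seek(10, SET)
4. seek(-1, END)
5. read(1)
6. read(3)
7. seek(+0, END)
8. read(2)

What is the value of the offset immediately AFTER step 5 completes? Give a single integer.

Answer: 15

Derivation:
After 1 (read(2)): returned '7N', offset=2
After 2 (read(6)): returned 'P78A05', offset=8
After 3 (seek(10, SET)): offset=10
After 4 (seek(-1, END)): offset=14
After 5 (read(1)): returned '9', offset=15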